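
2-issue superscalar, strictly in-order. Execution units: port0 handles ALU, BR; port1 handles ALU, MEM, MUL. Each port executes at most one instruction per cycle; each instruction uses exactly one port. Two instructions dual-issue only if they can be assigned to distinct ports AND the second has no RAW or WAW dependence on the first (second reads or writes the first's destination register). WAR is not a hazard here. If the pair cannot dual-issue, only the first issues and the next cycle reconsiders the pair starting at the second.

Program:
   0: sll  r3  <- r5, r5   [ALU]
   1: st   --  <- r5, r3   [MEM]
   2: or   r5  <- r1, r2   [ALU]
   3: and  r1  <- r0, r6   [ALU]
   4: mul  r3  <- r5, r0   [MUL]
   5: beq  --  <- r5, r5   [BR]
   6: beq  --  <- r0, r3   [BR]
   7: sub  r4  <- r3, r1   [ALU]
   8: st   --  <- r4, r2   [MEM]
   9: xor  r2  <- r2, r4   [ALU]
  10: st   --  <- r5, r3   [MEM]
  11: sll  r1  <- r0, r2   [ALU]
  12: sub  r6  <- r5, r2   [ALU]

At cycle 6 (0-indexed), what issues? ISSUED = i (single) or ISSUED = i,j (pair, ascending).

ISSUED = 10,11

  cy0 -> i0 (sll.ALU) RAW r3
  cy1 -> i1,i2 (st.MEM;or.ALU) dual
  cy2 -> i3,i4 (and.ALU;mul.MUL) dual
  cy3 -> i5 (beq.BR) no-port BR/BR
  cy4 -> i6,i7 (beq.BR;sub.ALU) dual
  cy5 -> i8,i9 (st.MEM;xor.ALU) dual
  cy6 -> i10,i11 (st.MEM;sll.ALU) dual
  cy7 -> i12 (sub.ALU) tail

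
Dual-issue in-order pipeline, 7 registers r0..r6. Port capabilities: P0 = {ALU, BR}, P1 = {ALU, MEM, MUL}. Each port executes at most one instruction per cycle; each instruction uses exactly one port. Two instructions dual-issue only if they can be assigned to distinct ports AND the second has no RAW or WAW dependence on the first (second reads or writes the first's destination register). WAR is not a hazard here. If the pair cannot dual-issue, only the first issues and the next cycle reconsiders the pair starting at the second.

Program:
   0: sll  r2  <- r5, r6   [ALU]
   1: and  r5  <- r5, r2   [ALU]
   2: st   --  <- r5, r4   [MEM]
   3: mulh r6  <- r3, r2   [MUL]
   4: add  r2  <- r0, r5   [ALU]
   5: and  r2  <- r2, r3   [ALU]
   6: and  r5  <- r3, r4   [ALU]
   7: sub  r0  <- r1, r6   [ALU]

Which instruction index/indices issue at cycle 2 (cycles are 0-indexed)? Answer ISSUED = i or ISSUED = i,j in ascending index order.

  cy0 -> i0 (sll) RAW r2
  cy1 -> i1 (and) RAW r5
  cy2 -> i2 (st) no-port MEM/MUL
  cy3 -> i3,i4 (mulh;add) 2-wide
  cy4 -> i5,i6 (and;and) 2-wide
  cy5 -> i7 (sub) tail

ISSUED = 2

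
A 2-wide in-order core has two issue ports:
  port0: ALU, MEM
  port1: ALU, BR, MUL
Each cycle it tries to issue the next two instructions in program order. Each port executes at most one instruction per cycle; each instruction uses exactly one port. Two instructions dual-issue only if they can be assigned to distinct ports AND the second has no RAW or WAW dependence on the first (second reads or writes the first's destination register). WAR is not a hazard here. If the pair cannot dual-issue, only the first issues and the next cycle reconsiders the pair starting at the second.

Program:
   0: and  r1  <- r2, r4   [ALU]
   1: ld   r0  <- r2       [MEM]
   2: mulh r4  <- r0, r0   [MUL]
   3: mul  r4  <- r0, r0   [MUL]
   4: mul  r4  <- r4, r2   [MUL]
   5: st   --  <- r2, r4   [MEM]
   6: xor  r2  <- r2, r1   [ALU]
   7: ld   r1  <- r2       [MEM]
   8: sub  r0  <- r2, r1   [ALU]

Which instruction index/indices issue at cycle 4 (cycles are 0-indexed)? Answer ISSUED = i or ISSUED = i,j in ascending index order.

c0: i0&i1 and.ALU ld.MEM  pair
c1: i2 mulh.MUL  no-port MUL/MUL
c2: i3 mul.MUL  no-port MUL/MUL
c3: i4 mul.MUL  RAW r4
c4: i5&i6 st.MEM xor.ALU  pair
c5: i7 ld.MEM  RAW r1
c6: i8 sub.ALU  tail

ISSUED = 5,6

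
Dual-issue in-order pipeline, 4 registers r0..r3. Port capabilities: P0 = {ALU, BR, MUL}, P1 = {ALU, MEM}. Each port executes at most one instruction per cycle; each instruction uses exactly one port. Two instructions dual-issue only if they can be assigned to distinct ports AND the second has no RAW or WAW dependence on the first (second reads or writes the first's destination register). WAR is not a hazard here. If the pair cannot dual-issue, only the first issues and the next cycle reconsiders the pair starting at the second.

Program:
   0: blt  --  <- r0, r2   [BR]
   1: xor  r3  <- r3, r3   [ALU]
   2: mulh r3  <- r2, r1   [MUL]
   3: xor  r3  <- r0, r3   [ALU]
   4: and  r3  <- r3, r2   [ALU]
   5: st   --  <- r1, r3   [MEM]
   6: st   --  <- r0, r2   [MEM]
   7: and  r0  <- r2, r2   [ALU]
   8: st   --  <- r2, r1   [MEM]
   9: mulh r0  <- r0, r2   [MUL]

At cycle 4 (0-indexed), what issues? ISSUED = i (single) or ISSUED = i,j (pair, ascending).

ISSUED = 5

0. blt.BR+xor.ALU @i0&i1  | 2-wide
1. mulh.MUL @i2  | RAW+WAW r3
2. xor.ALU @i3  | RAW+WAW r3
3. and.ALU @i4  | RAW r3
4. st.MEM @i5  | no-port MEM/MEM
5. st.MEM+and.ALU @i6&i7  | 2-wide
6. st.MEM+mulh.MUL @i8&i9  | 2-wide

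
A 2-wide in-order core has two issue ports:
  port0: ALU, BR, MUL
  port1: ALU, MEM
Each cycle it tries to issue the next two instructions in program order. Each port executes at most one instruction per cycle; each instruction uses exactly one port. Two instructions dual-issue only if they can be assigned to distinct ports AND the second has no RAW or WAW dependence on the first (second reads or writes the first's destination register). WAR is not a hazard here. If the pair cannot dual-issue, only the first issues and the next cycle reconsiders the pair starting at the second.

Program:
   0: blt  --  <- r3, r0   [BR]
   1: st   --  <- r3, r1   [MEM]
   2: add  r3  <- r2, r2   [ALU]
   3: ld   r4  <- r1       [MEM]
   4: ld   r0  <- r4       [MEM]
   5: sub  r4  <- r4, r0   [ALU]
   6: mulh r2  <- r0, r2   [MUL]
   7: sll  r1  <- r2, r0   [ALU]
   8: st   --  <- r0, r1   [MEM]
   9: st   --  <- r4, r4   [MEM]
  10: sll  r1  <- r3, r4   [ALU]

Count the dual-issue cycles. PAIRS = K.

t=0 i0,i1:blt+st ; 2-wide
t=1 i2,i3:add+ld ; 2-wide
t=2 i4:ld ; RAW r0
t=3 i5,i6:sub+mulh ; 2-wide
t=4 i7:sll ; RAW r1
t=5 i8:st ; no-port MEM/MEM
t=6 i9,i10:st+sll ; 2-wide

PAIRS = 4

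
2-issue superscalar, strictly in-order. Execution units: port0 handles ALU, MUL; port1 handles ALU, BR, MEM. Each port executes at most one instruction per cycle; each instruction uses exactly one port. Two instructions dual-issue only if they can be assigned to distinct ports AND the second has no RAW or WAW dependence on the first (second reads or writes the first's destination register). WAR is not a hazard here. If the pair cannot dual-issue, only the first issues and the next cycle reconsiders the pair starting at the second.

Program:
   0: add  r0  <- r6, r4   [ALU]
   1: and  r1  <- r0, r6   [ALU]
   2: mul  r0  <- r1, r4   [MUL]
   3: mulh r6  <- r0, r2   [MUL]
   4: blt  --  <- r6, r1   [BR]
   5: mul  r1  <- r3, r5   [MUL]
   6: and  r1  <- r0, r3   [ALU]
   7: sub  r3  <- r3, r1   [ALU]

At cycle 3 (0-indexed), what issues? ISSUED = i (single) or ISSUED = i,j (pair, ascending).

0. add.ALU @i0  | RAW r0
1. and.ALU @i1  | RAW r1
2. mul.MUL @i2  | no-port MUL/MUL
3. mulh.MUL @i3  | RAW r6
4. blt.BR/mul.MUL @i4,i5  | pair
5. and.ALU @i6  | RAW r1
6. sub.ALU @i7  | tail

ISSUED = 3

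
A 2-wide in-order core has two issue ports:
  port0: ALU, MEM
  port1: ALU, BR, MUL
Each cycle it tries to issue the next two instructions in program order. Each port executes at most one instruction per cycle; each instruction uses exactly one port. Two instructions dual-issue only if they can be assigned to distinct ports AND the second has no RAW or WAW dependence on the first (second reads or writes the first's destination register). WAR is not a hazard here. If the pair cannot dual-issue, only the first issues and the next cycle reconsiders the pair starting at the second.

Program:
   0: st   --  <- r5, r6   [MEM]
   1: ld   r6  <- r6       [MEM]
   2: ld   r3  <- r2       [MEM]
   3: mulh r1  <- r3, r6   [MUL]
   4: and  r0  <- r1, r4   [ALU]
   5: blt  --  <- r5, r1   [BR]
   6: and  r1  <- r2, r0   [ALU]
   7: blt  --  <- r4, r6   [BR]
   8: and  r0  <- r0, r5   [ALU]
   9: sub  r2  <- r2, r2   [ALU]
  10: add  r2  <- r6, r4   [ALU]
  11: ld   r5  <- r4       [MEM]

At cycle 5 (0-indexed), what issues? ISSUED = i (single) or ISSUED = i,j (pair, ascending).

ISSUED = 6,7

c0: i0 st  no-port MEM/MEM
c1: i1 ld  no-port MEM/MEM
c2: i2 ld  RAW r3
c3: i3 mulh  RAW r1
c4: i4,i5 and blt  dual
c5: i6,i7 and blt  dual
c6: i8,i9 and sub  dual
c7: i10,i11 add ld  dual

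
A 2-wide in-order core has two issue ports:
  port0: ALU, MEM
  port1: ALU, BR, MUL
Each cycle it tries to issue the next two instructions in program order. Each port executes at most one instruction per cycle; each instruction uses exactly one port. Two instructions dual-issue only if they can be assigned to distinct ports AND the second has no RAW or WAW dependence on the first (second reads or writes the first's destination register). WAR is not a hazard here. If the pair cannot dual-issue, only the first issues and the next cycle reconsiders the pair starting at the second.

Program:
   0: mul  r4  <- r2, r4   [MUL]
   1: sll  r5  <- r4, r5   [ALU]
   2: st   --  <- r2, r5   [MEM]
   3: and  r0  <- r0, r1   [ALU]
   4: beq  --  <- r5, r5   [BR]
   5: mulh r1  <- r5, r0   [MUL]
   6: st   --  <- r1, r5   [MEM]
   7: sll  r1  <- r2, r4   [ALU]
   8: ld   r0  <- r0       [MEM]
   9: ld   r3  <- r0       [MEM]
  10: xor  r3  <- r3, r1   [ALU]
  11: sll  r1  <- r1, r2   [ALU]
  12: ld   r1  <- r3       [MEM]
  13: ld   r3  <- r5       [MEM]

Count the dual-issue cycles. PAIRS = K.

0. mul @i0  | RAW r4
1. sll @i1  | RAW r5
2. st/and @i2/i3  | pair
3. beq @i4  | no-port BR/MUL
4. mulh @i5  | RAW r1
5. st/sll @i6/i7  | pair
6. ld @i8  | no-port MEM/MEM
7. ld @i9  | RAW+WAW r3
8. xor/sll @i10/i11  | pair
9. ld @i12  | no-port MEM/MEM
10. ld @i13  | tail

PAIRS = 3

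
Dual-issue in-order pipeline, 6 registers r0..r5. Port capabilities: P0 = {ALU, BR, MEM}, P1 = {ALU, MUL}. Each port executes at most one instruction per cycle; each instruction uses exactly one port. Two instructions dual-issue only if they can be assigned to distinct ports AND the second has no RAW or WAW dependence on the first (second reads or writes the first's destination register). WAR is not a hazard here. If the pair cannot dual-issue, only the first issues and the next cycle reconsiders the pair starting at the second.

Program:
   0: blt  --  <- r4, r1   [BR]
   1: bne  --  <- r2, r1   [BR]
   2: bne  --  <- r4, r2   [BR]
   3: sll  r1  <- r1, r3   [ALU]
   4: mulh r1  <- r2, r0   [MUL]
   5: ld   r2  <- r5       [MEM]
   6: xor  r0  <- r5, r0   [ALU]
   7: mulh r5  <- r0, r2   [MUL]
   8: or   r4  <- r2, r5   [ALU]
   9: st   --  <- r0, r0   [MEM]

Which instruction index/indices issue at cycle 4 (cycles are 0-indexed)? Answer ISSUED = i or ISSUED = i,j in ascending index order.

ISSUED = 6

[0] i0  blt  -- no-port BR/BR
[1] i1  bne  -- no-port BR/BR
[2] i2&i3  bne/sll  -- pair
[3] i4&i5  mulh/ld  -- pair
[4] i6  xor  -- RAW r0
[5] i7  mulh  -- RAW r5
[6] i8&i9  or/st  -- pair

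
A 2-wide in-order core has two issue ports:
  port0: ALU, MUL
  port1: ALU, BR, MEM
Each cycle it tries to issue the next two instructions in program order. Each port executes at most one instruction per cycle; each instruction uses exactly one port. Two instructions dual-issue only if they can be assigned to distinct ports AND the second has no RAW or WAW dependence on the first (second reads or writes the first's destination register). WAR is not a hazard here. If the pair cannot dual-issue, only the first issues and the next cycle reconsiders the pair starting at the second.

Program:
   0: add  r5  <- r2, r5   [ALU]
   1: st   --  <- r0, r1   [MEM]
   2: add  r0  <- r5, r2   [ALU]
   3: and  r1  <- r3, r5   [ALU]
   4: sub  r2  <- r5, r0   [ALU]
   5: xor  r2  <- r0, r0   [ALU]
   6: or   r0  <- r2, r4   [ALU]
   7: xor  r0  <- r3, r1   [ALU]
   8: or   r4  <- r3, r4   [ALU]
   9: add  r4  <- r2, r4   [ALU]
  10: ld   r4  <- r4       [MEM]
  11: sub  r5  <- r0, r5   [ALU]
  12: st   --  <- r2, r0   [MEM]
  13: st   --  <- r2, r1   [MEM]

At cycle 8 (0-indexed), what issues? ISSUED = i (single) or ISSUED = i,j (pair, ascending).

ISSUED = 12

c0: i0&i1 add;st  2-wide
c1: i2&i3 add;and  2-wide
c2: i4 sub  WAW r2
c3: i5 xor  RAW r2
c4: i6 or  WAW r0
c5: i7&i8 xor;or  2-wide
c6: i9 add  RAW+WAW r4
c7: i10&i11 ld;sub  2-wide
c8: i12 st  no-port MEM/MEM
c9: i13 st  tail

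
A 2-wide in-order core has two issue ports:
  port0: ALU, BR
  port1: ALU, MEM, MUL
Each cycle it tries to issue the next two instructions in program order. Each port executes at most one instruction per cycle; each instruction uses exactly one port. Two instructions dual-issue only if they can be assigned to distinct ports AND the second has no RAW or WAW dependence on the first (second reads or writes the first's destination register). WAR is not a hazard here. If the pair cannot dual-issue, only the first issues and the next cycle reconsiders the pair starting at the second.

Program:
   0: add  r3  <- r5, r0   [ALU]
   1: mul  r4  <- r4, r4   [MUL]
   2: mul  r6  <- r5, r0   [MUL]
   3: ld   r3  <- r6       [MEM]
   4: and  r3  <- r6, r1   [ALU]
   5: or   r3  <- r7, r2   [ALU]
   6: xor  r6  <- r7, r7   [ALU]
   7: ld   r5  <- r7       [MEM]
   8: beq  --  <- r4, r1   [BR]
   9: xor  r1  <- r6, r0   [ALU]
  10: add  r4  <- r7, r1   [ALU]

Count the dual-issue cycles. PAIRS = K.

[0] i0&i1  add.ALU;mul.MUL  -- pair
[1] i2  mul.MUL  -- no-port MUL/MEM
[2] i3  ld.MEM  -- WAW r3
[3] i4  and.ALU  -- WAW r3
[4] i5&i6  or.ALU;xor.ALU  -- pair
[5] i7&i8  ld.MEM;beq.BR  -- pair
[6] i9  xor.ALU  -- RAW r1
[7] i10  add.ALU  -- tail

PAIRS = 3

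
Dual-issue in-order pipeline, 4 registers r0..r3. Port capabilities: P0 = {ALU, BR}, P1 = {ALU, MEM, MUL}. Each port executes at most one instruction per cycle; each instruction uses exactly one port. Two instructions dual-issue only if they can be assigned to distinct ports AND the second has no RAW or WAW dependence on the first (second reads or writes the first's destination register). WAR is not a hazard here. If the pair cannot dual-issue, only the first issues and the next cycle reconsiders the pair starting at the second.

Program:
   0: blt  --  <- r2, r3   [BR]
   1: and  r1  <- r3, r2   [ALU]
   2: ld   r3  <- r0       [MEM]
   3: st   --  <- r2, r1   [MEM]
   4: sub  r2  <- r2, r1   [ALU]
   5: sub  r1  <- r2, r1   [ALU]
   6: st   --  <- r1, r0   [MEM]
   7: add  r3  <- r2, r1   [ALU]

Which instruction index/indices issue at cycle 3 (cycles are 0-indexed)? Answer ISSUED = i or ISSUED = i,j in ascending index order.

ISSUED = 5

t=0 i0,i1:blt+and ; 2-wide
t=1 i2:ld ; no-port MEM/MEM
t=2 i3,i4:st+sub ; 2-wide
t=3 i5:sub ; RAW r1
t=4 i6,i7:st+add ; 2-wide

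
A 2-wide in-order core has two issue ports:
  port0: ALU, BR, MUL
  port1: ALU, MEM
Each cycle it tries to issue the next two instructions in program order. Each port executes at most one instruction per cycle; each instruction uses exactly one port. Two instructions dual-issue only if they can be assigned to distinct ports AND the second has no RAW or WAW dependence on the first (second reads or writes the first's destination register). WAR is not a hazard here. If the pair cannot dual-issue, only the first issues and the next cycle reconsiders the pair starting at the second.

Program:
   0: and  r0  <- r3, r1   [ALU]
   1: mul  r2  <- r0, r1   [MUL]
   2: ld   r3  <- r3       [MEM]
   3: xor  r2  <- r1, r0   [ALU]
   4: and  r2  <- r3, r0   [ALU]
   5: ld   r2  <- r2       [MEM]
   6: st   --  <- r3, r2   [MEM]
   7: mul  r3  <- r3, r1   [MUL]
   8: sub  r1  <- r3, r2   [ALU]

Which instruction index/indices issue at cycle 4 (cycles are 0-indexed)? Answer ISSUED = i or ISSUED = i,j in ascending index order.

  cy0 -> i0 (and) RAW r0
  cy1 -> i1/i2 (mul ld) 2-wide
  cy2 -> i3 (xor) WAW r2
  cy3 -> i4 (and) RAW+WAW r2
  cy4 -> i5 (ld) no-port MEM/MEM
  cy5 -> i6/i7 (st mul) 2-wide
  cy6 -> i8 (sub) tail

ISSUED = 5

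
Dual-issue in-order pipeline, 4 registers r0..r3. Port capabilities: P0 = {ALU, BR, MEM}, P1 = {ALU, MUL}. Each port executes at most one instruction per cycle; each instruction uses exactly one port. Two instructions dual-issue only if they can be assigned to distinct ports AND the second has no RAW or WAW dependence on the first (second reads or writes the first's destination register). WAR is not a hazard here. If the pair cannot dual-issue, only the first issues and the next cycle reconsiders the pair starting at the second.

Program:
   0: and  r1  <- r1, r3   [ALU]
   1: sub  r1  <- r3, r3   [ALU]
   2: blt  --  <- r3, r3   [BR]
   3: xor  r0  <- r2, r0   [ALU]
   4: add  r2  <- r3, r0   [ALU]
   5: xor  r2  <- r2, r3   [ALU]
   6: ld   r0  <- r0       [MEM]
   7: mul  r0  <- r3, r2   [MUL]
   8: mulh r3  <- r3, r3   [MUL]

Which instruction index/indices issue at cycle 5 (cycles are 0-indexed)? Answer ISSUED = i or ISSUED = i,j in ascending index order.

t=0 i0:and ; WAW r1
t=1 i1,i2:sub;blt ; 2-wide
t=2 i3:xor ; RAW r0
t=3 i4:add ; RAW+WAW r2
t=4 i5,i6:xor;ld ; 2-wide
t=5 i7:mul ; no-port MUL/MUL
t=6 i8:mulh ; tail

ISSUED = 7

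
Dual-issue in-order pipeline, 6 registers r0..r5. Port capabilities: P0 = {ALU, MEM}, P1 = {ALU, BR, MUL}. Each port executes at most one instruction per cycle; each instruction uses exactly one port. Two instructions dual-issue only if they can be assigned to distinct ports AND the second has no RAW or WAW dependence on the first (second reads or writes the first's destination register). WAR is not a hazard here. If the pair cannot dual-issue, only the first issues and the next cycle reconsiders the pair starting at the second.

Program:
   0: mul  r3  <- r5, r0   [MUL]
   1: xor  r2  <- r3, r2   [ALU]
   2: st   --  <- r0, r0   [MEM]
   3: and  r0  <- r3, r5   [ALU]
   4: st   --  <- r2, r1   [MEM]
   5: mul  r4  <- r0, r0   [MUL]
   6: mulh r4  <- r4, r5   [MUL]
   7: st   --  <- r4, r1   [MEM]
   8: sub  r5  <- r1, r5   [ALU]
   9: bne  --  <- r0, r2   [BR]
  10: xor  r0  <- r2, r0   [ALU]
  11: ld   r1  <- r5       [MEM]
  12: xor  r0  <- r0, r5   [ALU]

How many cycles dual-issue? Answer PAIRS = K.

PAIRS = 5

0. mul @i0  | RAW r3
1. xor/st @i1+i2  | 2-wide
2. and/st @i3+i4  | 2-wide
3. mul @i5  | no-port MUL/MUL
4. mulh @i6  | RAW r4
5. st/sub @i7+i8  | 2-wide
6. bne/xor @i9+i10  | 2-wide
7. ld/xor @i11+i12  | 2-wide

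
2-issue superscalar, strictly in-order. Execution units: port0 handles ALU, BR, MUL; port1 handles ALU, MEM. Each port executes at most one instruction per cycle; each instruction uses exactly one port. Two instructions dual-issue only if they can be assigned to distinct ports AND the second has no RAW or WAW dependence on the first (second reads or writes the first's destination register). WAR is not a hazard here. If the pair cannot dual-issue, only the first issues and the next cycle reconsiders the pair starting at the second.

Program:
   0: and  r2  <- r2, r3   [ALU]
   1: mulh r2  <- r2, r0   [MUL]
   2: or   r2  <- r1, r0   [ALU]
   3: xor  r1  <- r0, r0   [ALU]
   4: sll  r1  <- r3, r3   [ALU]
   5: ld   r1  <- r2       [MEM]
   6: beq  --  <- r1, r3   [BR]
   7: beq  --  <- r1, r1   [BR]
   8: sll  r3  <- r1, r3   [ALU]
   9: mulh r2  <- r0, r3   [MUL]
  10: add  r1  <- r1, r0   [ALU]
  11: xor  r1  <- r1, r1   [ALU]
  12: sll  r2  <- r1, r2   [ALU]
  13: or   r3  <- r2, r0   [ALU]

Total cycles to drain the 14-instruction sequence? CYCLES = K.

CYCLES = 11

0. and @i0  | RAW+WAW r2
1. mulh @i1  | WAW r2
2. or xor @i2&i3  | 2-wide
3. sll @i4  | WAW r1
4. ld @i5  | RAW r1
5. beq @i6  | no-port BR/BR
6. beq sll @i7&i8  | 2-wide
7. mulh add @i9&i10  | 2-wide
8. xor @i11  | RAW r1
9. sll @i12  | RAW r2
10. or @i13  | tail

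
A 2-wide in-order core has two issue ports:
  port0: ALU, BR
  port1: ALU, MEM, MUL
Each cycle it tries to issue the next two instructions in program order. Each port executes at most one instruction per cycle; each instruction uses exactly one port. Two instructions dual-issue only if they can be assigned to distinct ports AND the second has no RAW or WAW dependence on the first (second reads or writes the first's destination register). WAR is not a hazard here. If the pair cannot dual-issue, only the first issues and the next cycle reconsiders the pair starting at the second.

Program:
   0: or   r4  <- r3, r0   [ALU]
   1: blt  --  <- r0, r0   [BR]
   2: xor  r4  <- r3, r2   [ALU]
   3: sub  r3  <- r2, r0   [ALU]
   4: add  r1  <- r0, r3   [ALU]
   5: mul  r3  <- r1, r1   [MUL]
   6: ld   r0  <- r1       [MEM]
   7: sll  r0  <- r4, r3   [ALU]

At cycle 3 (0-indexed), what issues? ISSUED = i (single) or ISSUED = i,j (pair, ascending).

  cy0 -> i0/i1 (or+blt) 2-wide
  cy1 -> i2/i3 (xor+sub) 2-wide
  cy2 -> i4 (add) RAW r1
  cy3 -> i5 (mul) no-port MUL/MEM
  cy4 -> i6 (ld) WAW r0
  cy5 -> i7 (sll) tail

ISSUED = 5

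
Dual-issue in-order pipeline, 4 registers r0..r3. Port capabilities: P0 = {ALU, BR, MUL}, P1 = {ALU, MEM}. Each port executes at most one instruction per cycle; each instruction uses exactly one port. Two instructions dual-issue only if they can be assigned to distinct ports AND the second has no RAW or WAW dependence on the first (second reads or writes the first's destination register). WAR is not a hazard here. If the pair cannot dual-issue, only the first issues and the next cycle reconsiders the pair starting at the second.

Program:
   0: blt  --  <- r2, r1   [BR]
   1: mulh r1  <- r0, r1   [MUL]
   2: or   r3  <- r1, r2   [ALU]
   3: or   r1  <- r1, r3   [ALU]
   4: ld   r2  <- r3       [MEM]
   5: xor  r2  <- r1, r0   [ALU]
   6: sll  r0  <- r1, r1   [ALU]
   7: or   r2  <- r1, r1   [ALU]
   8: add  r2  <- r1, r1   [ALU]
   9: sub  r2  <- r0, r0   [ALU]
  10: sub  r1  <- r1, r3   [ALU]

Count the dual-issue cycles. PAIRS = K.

0. blt.BR @i0  | no-port BR/MUL
1. mulh.MUL @i1  | RAW r1
2. or.ALU @i2  | RAW r3
3. or.ALU+ld.MEM @i3+i4  | pair
4. xor.ALU+sll.ALU @i5+i6  | pair
5. or.ALU @i7  | WAW r2
6. add.ALU @i8  | WAW r2
7. sub.ALU+sub.ALU @i9+i10  | pair

PAIRS = 3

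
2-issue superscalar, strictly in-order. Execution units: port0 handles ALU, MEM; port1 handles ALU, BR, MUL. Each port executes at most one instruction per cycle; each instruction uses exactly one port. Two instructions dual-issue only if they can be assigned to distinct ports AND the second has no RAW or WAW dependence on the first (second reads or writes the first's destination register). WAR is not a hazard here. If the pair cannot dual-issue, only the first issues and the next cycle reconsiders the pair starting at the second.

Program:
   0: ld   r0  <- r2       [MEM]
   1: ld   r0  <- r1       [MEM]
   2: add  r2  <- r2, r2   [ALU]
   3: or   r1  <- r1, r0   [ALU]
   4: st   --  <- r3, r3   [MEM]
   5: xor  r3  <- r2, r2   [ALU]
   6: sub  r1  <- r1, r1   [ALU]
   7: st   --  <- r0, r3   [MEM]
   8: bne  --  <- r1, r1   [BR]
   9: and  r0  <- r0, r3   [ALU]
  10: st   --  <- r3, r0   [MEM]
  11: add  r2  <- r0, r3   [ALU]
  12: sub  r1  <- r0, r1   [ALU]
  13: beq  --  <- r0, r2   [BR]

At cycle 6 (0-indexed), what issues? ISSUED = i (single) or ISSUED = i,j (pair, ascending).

ISSUED = 10,11

#0 head=0: ld i0 no-port MEM/MEM
#1 head=1: ld+add i1&i2 2-wide
#2 head=3: or+st i3&i4 2-wide
#3 head=5: xor+sub i5&i6 2-wide
#4 head=7: st+bne i7&i8 2-wide
#5 head=9: and i9 RAW r0
#6 head=10: st+add i10&i11 2-wide
#7 head=12: sub+beq i12&i13 2-wide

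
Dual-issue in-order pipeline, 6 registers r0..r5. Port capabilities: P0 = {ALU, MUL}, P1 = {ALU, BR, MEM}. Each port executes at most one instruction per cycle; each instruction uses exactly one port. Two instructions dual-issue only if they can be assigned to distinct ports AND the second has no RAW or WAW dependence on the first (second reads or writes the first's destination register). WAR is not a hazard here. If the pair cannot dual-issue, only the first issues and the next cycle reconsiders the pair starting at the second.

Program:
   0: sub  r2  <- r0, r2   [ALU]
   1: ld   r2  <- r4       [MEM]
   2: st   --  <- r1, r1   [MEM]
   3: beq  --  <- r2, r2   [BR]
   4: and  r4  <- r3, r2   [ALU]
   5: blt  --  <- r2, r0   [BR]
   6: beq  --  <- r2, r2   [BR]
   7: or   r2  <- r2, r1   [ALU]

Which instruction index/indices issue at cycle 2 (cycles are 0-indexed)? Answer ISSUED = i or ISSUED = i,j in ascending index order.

ISSUED = 2

0. sub.ALU @i0  | WAW r2
1. ld.MEM @i1  | no-port MEM/MEM
2. st.MEM @i2  | no-port MEM/BR
3. beq.BR/and.ALU @i3/i4  | dual
4. blt.BR @i5  | no-port BR/BR
5. beq.BR/or.ALU @i6/i7  | dual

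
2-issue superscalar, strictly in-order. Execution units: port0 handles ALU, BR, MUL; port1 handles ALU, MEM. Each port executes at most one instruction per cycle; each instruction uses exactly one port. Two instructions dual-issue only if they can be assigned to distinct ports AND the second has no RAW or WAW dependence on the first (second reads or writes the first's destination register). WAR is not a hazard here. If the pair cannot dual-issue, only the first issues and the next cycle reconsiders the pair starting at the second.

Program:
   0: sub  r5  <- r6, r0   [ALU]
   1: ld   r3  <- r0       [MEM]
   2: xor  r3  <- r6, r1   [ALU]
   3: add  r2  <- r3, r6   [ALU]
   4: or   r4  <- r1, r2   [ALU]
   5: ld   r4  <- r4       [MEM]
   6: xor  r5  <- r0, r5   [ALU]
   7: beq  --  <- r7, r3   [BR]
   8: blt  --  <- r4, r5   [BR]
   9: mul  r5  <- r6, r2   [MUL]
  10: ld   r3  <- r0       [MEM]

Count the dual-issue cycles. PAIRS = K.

#0 head=0: sub.ALU+ld.MEM i0&i1 dual
#1 head=2: xor.ALU i2 RAW r3
#2 head=3: add.ALU i3 RAW r2
#3 head=4: or.ALU i4 RAW+WAW r4
#4 head=5: ld.MEM+xor.ALU i5&i6 dual
#5 head=7: beq.BR i7 no-port BR/BR
#6 head=8: blt.BR i8 no-port BR/MUL
#7 head=9: mul.MUL+ld.MEM i9&i10 dual

PAIRS = 3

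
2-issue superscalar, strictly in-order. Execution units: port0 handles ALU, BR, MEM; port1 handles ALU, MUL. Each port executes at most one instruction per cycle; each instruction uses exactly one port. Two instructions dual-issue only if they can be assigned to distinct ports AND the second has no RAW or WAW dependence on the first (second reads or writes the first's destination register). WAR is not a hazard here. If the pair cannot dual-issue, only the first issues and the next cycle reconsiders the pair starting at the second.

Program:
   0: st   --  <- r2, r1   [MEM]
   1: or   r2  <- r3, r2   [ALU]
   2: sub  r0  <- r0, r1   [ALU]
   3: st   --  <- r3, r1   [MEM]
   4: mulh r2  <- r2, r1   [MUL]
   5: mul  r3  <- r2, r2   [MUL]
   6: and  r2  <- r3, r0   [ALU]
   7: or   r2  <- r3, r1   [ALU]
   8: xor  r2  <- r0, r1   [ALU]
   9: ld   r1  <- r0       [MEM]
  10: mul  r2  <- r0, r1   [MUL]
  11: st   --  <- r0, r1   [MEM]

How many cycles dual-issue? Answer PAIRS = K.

t=0 i0/i1:st.MEM;or.ALU ; dual
t=1 i2/i3:sub.ALU;st.MEM ; dual
t=2 i4:mulh.MUL ; no-port MUL/MUL
t=3 i5:mul.MUL ; RAW r3
t=4 i6:and.ALU ; WAW r2
t=5 i7:or.ALU ; WAW r2
t=6 i8/i9:xor.ALU;ld.MEM ; dual
t=7 i10/i11:mul.MUL;st.MEM ; dual

PAIRS = 4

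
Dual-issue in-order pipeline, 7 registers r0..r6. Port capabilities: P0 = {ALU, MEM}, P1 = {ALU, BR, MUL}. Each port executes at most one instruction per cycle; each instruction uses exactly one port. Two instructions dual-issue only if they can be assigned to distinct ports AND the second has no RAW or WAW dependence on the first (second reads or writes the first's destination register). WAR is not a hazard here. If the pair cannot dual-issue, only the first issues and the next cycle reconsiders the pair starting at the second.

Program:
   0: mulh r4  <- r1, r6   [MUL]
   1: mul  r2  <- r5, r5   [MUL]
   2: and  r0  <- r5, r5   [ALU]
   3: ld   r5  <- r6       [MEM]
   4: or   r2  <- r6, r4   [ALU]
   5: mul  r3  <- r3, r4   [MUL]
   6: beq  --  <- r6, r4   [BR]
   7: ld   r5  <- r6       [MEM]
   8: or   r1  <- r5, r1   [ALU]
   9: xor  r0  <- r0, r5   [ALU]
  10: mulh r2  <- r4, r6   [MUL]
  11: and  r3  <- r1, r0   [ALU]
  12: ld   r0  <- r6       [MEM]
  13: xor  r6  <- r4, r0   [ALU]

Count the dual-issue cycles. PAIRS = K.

  cy0 -> i0 (mulh) no-port MUL/MUL
  cy1 -> i1&i2 (mul+and) dual
  cy2 -> i3&i4 (ld+or) dual
  cy3 -> i5 (mul) no-port MUL/BR
  cy4 -> i6&i7 (beq+ld) dual
  cy5 -> i8&i9 (or+xor) dual
  cy6 -> i10&i11 (mulh+and) dual
  cy7 -> i12 (ld) RAW r0
  cy8 -> i13 (xor) tail

PAIRS = 5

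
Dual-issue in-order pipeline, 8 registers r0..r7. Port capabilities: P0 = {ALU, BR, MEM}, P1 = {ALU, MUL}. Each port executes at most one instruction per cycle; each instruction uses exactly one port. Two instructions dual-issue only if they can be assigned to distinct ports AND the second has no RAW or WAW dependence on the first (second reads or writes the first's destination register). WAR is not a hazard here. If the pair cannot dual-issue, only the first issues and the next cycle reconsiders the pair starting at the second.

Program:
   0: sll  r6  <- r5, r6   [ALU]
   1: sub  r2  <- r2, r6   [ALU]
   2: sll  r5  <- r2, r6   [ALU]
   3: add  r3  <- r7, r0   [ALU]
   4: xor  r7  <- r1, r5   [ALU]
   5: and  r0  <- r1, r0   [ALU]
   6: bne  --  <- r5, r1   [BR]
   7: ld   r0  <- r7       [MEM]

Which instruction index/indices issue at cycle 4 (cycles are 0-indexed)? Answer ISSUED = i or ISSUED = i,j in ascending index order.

[0] i0  sll.ALU  -- RAW r6
[1] i1  sub.ALU  -- RAW r2
[2] i2&i3  sll.ALU add.ALU  -- dual
[3] i4&i5  xor.ALU and.ALU  -- dual
[4] i6  bne.BR  -- no-port BR/MEM
[5] i7  ld.MEM  -- tail

ISSUED = 6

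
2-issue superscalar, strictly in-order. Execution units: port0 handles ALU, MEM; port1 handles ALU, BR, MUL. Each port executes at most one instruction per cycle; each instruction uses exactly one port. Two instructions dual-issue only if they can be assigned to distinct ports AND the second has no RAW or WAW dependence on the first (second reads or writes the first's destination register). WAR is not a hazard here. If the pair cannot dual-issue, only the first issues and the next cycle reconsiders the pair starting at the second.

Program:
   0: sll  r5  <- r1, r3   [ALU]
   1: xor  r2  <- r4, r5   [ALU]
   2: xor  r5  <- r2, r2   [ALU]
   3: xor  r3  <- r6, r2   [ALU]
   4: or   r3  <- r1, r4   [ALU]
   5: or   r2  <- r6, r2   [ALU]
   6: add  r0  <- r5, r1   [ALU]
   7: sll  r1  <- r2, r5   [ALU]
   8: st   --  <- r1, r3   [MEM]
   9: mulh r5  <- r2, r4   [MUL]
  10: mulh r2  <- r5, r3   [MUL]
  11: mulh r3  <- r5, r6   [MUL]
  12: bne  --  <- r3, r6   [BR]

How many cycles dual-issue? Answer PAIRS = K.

0. sll.ALU @i0  | RAW r5
1. xor.ALU @i1  | RAW r2
2. xor.ALU/xor.ALU @i2&i3  | dual
3. or.ALU/or.ALU @i4&i5  | dual
4. add.ALU/sll.ALU @i6&i7  | dual
5. st.MEM/mulh.MUL @i8&i9  | dual
6. mulh.MUL @i10  | no-port MUL/MUL
7. mulh.MUL @i11  | no-port MUL/BR
8. bne.BR @i12  | tail

PAIRS = 4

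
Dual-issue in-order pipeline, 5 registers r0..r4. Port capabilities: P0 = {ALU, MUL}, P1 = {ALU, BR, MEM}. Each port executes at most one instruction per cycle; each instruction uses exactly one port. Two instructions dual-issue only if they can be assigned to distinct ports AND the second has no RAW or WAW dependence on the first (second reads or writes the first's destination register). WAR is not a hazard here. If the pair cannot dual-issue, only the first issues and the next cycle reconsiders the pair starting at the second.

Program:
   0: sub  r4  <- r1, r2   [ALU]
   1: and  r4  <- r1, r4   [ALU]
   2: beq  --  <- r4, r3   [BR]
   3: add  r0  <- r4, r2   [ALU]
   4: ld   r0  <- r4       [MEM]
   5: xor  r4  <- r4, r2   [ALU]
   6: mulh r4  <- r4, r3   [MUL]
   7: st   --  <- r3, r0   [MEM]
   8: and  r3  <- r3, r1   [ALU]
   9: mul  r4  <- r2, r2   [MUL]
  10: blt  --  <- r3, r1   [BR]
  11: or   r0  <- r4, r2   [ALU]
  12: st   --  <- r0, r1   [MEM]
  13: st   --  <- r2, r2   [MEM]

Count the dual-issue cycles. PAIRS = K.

  cy0 -> i0 (sub.ALU) RAW+WAW r4
  cy1 -> i1 (and.ALU) RAW r4
  cy2 -> i2&i3 (beq.BR+add.ALU) 2-wide
  cy3 -> i4&i5 (ld.MEM+xor.ALU) 2-wide
  cy4 -> i6&i7 (mulh.MUL+st.MEM) 2-wide
  cy5 -> i8&i9 (and.ALU+mul.MUL) 2-wide
  cy6 -> i10&i11 (blt.BR+or.ALU) 2-wide
  cy7 -> i12 (st.MEM) no-port MEM/MEM
  cy8 -> i13 (st.MEM) tail

PAIRS = 5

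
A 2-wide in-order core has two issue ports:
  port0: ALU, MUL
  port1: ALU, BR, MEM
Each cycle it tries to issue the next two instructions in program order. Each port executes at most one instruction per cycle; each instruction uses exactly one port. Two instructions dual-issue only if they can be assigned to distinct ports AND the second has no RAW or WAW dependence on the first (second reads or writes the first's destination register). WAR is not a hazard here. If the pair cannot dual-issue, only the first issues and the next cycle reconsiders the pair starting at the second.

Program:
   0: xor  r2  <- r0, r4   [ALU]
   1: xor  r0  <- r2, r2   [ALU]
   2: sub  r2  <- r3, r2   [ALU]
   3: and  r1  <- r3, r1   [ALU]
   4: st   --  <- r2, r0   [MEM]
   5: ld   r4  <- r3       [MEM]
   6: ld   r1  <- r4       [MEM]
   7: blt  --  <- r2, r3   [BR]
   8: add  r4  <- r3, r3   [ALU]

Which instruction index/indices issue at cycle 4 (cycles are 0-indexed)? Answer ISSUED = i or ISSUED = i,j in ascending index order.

ISSUED = 6

0. xor @i0  | RAW r2
1. xor+sub @i1,i2  | pair
2. and+st @i3,i4  | pair
3. ld @i5  | no-port MEM/MEM
4. ld @i6  | no-port MEM/BR
5. blt+add @i7,i8  | pair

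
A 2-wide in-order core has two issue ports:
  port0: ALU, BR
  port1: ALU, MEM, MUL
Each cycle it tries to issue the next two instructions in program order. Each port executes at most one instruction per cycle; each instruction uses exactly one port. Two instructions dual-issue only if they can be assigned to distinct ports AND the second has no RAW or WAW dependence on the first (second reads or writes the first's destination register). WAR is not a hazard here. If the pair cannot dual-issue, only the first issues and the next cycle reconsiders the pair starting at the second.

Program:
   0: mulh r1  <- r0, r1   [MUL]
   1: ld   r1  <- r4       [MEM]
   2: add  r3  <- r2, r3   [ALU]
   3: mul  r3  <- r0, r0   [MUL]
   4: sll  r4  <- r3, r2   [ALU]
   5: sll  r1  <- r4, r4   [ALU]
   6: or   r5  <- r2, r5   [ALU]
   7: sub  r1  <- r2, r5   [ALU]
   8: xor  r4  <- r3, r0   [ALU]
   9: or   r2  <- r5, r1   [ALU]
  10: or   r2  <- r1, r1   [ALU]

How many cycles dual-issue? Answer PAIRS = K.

PAIRS = 3

  cy0 -> i0 (mulh) no-port MUL/MEM
  cy1 -> i1/i2 (ld/add) 2-wide
  cy2 -> i3 (mul) RAW r3
  cy3 -> i4 (sll) RAW r4
  cy4 -> i5/i6 (sll/or) 2-wide
  cy5 -> i7/i8 (sub/xor) 2-wide
  cy6 -> i9 (or) WAW r2
  cy7 -> i10 (or) tail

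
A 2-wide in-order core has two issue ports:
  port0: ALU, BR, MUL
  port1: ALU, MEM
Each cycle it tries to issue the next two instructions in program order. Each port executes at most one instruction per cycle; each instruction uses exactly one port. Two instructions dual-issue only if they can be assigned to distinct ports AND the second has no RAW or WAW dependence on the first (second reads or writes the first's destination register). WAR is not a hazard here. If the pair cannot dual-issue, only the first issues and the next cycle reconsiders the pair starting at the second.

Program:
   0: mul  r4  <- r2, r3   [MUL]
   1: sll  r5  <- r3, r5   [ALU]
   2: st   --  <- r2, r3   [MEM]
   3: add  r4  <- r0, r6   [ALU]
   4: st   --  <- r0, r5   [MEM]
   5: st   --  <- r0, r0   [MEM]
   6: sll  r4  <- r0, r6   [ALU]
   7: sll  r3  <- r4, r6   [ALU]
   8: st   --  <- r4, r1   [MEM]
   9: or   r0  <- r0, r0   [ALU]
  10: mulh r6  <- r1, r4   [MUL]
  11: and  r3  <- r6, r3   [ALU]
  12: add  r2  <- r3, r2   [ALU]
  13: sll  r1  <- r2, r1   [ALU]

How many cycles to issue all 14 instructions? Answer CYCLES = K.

[0] i0,i1  mul.MUL sll.ALU  -- pair
[1] i2,i3  st.MEM add.ALU  -- pair
[2] i4  st.MEM  -- no-port MEM/MEM
[3] i5,i6  st.MEM sll.ALU  -- pair
[4] i7,i8  sll.ALU st.MEM  -- pair
[5] i9,i10  or.ALU mulh.MUL  -- pair
[6] i11  and.ALU  -- RAW r3
[7] i12  add.ALU  -- RAW r2
[8] i13  sll.ALU  -- tail

CYCLES = 9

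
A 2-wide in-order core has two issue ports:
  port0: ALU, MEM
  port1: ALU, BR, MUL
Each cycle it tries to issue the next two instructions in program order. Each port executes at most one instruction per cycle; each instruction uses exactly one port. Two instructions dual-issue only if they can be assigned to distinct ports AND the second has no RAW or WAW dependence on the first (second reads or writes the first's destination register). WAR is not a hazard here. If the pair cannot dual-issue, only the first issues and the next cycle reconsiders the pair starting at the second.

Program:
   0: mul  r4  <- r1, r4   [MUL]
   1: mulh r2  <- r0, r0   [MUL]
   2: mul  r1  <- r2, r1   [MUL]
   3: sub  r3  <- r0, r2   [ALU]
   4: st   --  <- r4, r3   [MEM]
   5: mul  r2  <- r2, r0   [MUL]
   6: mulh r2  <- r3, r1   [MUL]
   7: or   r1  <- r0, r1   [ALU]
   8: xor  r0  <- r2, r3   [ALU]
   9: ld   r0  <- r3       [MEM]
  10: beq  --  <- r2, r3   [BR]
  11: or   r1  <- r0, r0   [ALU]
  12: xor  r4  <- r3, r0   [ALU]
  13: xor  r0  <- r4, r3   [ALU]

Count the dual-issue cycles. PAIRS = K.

PAIRS = 5

[0] i0  mul.MUL  -- no-port MUL/MUL
[1] i1  mulh.MUL  -- no-port MUL/MUL
[2] i2+i3  mul.MUL;sub.ALU  -- pair
[3] i4+i5  st.MEM;mul.MUL  -- pair
[4] i6+i7  mulh.MUL;or.ALU  -- pair
[5] i8  xor.ALU  -- WAW r0
[6] i9+i10  ld.MEM;beq.BR  -- pair
[7] i11+i12  or.ALU;xor.ALU  -- pair
[8] i13  xor.ALU  -- tail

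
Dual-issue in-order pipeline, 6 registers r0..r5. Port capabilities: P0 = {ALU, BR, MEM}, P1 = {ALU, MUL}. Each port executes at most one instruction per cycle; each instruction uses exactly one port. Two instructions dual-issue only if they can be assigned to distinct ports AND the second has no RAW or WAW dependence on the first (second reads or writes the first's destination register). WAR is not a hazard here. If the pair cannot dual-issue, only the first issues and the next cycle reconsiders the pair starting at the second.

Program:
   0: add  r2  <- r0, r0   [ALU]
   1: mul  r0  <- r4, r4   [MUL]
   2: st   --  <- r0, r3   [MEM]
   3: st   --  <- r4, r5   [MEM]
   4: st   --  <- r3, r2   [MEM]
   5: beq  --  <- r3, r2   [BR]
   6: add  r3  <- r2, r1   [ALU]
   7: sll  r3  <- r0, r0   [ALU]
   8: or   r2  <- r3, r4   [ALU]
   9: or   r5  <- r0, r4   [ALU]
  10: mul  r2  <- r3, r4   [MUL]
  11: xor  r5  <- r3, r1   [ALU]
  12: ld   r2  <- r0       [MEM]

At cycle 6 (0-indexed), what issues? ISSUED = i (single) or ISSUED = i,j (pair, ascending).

ISSUED = 8,9

  cy0 -> i0&i1 (add.ALU;mul.MUL) pair
  cy1 -> i2 (st.MEM) no-port MEM/MEM
  cy2 -> i3 (st.MEM) no-port MEM/MEM
  cy3 -> i4 (st.MEM) no-port MEM/BR
  cy4 -> i5&i6 (beq.BR;add.ALU) pair
  cy5 -> i7 (sll.ALU) RAW r3
  cy6 -> i8&i9 (or.ALU;or.ALU) pair
  cy7 -> i10&i11 (mul.MUL;xor.ALU) pair
  cy8 -> i12 (ld.MEM) tail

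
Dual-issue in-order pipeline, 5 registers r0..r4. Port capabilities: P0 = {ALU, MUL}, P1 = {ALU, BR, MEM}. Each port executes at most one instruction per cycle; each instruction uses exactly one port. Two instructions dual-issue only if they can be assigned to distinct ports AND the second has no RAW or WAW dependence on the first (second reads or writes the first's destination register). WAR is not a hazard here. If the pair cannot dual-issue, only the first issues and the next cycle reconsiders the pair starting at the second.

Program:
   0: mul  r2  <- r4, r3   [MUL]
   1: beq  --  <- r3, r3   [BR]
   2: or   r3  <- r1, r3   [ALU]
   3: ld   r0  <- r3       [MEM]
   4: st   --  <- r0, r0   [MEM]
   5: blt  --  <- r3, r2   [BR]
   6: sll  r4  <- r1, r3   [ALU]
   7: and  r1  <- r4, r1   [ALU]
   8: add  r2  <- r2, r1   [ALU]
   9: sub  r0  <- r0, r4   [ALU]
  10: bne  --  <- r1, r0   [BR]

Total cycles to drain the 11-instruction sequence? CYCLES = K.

#0 head=0: mul/beq i0/i1 pair
#1 head=2: or i2 RAW r3
#2 head=3: ld i3 no-port MEM/MEM
#3 head=4: st i4 no-port MEM/BR
#4 head=5: blt/sll i5/i6 pair
#5 head=7: and i7 RAW r1
#6 head=8: add/sub i8/i9 pair
#7 head=10: bne i10 tail

CYCLES = 8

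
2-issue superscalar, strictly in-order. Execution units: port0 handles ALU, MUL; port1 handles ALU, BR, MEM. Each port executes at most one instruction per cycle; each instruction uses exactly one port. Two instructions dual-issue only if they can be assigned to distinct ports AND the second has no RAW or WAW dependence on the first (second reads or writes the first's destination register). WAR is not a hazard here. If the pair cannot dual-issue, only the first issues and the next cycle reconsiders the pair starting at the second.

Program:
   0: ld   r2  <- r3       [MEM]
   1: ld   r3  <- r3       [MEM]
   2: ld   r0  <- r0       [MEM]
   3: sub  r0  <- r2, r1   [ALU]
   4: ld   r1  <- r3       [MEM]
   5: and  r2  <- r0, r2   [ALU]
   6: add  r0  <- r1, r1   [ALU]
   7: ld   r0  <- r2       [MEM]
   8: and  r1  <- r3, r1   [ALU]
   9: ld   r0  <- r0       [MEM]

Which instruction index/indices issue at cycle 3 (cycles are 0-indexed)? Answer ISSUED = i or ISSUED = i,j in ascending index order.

[0] i0  ld  -- no-port MEM/MEM
[1] i1  ld  -- no-port MEM/MEM
[2] i2  ld  -- WAW r0
[3] i3+i4  sub/ld  -- 2-wide
[4] i5+i6  and/add  -- 2-wide
[5] i7+i8  ld/and  -- 2-wide
[6] i9  ld  -- tail

ISSUED = 3,4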